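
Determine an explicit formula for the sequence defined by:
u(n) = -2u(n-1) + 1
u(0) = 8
First-order linear non-homogeneous.
Homogeneous solution: u_h(n) = A·(-2)^n.
Try constant particular solution u_p = K: K = -2K + 1 ⇒ K = \frac{1}{3}.
General: u(n) = A·(-2)^n + \frac{1}{3}.
Apply u(0) = 8: A + \frac{1}{3} = 8 ⇒ A = \frac{23}{3}.
So u(n) = \frac{23 \left(-2\right)^{n}}{3} + \frac{1}{3}.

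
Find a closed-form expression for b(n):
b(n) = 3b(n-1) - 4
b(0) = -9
First-order linear non-homogeneous.
Homogeneous solution: b_h(n) = A·(3)^n.
Try constant particular solution b_p = K: K = 3K - 4 ⇒ K = 2.
General: b(n) = A·(3)^n + 2.
Apply b(0) = -9: A + 2 = -9 ⇒ A = -11.
So b(n) = 2 - 11 \cdot 3^{n}.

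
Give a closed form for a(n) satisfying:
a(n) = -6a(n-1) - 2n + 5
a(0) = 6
First-order linear with linear forcing.
Homogeneous solution: a_h(n) = A·(-6)^n.
Try particular a_p(n) = pn + q. Substituting:
  pn + q = -6(p(n-1) + q) - 2n + 5.
Matching the n-coefficient: p = -6p - 2 ⇒ p = - \frac{2}{7}.
Matching constants: q = 6p - 6q + 5 ⇒ q = \frac{23}{49}.
General: a(n) = A·(-6)^n - \frac{2 n}{7} + \frac{23}{49}.
Apply a(0) = 6: A + \frac{23}{49} = 6 ⇒ A = \frac{271}{49}.
So a(n) = \frac{271 \left(-6\right)^{n}}{49} - \frac{2 n}{7} + \frac{23}{49}.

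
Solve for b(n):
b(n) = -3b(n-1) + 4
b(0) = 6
First-order linear non-homogeneous.
Homogeneous solution: b_h(n) = A·(-3)^n.
Try constant particular solution b_p = K: K = -3K + 4 ⇒ K = 1.
General: b(n) = A·(-3)^n + 1.
Apply b(0) = 6: A + 1 = 6 ⇒ A = 5.
So b(n) = 5 \left(-3\right)^{n} + 1.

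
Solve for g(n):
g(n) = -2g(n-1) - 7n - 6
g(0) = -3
First-order linear with linear forcing.
Homogeneous solution: g_h(n) = A·(-2)^n.
Try particular g_p(n) = pn + q. Substituting:
  pn + q = -2(p(n-1) + q) - 7n - 6.
Matching the n-coefficient: p = -2p - 7 ⇒ p = - \frac{7}{3}.
Matching constants: q = 2p - 2q - 6 ⇒ q = - \frac{32}{9}.
General: g(n) = A·(-2)^n - \frac{7 n}{3} - \frac{32}{9}.
Apply g(0) = -3: A - \frac{32}{9} = -3 ⇒ A = \frac{5}{9}.
So g(n) = \frac{5 \left(-2\right)^{n}}{9} - \frac{7 n}{3} - \frac{32}{9}.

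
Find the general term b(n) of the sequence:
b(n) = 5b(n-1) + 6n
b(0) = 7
First-order linear with linear forcing.
Homogeneous solution: b_h(n) = A·(5)^n.
Try particular b_p(n) = pn + q. Substituting:
  pn + q = 5(p(n-1) + q) + 6n.
Matching the n-coefficient: p = 5p + 6 ⇒ p = - \frac{3}{2}.
Matching constants: q = -5p + 5q ⇒ q = - \frac{15}{8}.
General: b(n) = A·(5)^n - \frac{3 n}{2} - \frac{15}{8}.
Apply b(0) = 7: A - \frac{15}{8} = 7 ⇒ A = \frac{71}{8}.
So b(n) = \frac{71 \cdot 5^{n}}{8} - \frac{3 n}{2} - \frac{15}{8}.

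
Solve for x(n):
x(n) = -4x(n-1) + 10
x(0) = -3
First-order linear non-homogeneous.
Homogeneous solution: x_h(n) = A·(-4)^n.
Try constant particular solution x_p = K: K = -4K + 10 ⇒ K = 2.
General: x(n) = A·(-4)^n + 2.
Apply x(0) = -3: A + 2 = -3 ⇒ A = -5.
So x(n) = 2 - 5 \left(-4\right)^{n}.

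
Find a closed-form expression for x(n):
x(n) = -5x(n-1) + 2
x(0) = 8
First-order linear non-homogeneous.
Homogeneous solution: x_h(n) = A·(-5)^n.
Try constant particular solution x_p = K: K = -5K + 2 ⇒ K = \frac{1}{3}.
General: x(n) = A·(-5)^n + \frac{1}{3}.
Apply x(0) = 8: A + \frac{1}{3} = 8 ⇒ A = \frac{23}{3}.
So x(n) = \frac{23 \left(-5\right)^{n}}{3} + \frac{1}{3}.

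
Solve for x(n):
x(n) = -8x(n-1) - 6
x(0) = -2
First-order linear non-homogeneous.
Homogeneous solution: x_h(n) = A·(-8)^n.
Try constant particular solution x_p = K: K = -8K - 6 ⇒ K = - \frac{2}{3}.
General: x(n) = A·(-8)^n - \frac{2}{3}.
Apply x(0) = -2: A - \frac{2}{3} = -2 ⇒ A = - \frac{4}{3}.
So x(n) = - \frac{4 \left(-8\right)^{n}}{3} - \frac{2}{3}.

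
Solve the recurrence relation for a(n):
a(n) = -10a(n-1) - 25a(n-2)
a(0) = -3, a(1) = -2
Characteristic equation: x² + 10x + 25 = 0, which is (x - (-5))².
Repeated root r = -5.
General solution: a(n) = (A + Bn)·(-5)^n.
From a(0) = -3: A = -3.
From a(1) = -2: (A + B)·(-5) = -2 ⇒ B = \frac{17}{5}.
So a(n) = \left(\frac{17 n}{5} - 3\right) \cdot (-5)^n.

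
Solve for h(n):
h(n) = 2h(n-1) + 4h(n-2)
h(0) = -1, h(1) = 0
Characteristic equation: x² - 2x - 4 = 0.
Discriminant Δ = (2)² + 4·(4) = 20.
Roots r₁,₂ = (2 ± √20)/2, so r₁ = 1 + \sqrt{5}, r₂ = 1 - \sqrt{5}.
General solution: h(n) = A·r₁^n + B·r₂^n.
From the initial conditions, A + B = -1 and r₁A + r₂B = 0.
Since r₁ - r₂ = √20: A = (0 - (-1)r₂)/√20 = - \frac{1}{2} + \frac{\sqrt{5}}{10}, and B = -1 - A = - \frac{1}{2} - \frac{\sqrt{5}}{10}.
So h(n) = \left(- \frac{1}{2} + \frac{\sqrt{5}}{10}\right)\left(1 + \sqrt{5}\right)^n + \left(- \frac{1}{2} - \frac{\sqrt{5}}{10}\right)\left(1 - \sqrt{5}\right)^n.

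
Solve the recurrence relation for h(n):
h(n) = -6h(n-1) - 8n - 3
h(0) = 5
First-order linear with linear forcing.
Homogeneous solution: h_h(n) = A·(-6)^n.
Try particular h_p(n) = pn + q. Substituting:
  pn + q = -6(p(n-1) + q) - 8n - 3.
Matching the n-coefficient: p = -6p - 8 ⇒ p = - \frac{8}{7}.
Matching constants: q = 6p - 6q - 3 ⇒ q = - \frac{69}{49}.
General: h(n) = A·(-6)^n - \frac{8 n}{7} - \frac{69}{49}.
Apply h(0) = 5: A - \frac{69}{49} = 5 ⇒ A = \frac{314}{49}.
So h(n) = \frac{314 \left(-6\right)^{n}}{49} - \frac{8 n}{7} - \frac{69}{49}.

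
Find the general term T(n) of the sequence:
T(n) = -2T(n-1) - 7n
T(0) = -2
First-order linear with linear forcing.
Homogeneous solution: T_h(n) = A·(-2)^n.
Try particular T_p(n) = pn + q. Substituting:
  pn + q = -2(p(n-1) + q) - 7n.
Matching the n-coefficient: p = -2p - 7 ⇒ p = - \frac{7}{3}.
Matching constants: q = 2p - 2q ⇒ q = - \frac{14}{9}.
General: T(n) = A·(-2)^n - \frac{7 n}{3} - \frac{14}{9}.
Apply T(0) = -2: A - \frac{14}{9} = -2 ⇒ A = - \frac{4}{9}.
So T(n) = - \frac{4 \left(-2\right)^{n}}{9} - \frac{7 n}{3} - \frac{14}{9}.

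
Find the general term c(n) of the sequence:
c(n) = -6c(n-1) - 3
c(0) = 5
First-order linear non-homogeneous.
Homogeneous solution: c_h(n) = A·(-6)^n.
Try constant particular solution c_p = K: K = -6K - 3 ⇒ K = - \frac{3}{7}.
General: c(n) = A·(-6)^n - \frac{3}{7}.
Apply c(0) = 5: A - \frac{3}{7} = 5 ⇒ A = \frac{38}{7}.
So c(n) = \frac{38 \left(-6\right)^{n}}{7} - \frac{3}{7}.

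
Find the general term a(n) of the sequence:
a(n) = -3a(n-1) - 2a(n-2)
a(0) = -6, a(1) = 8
Characteristic equation: x² + 3x + 2 = 0, which factors as (x - (-2))(x - (-1)) = 0.
Roots r₁ = -2, r₂ = -1 (distinct).
General solution: a(n) = A·(-2)^n + B·(-1)^n.
From a(0) = -6: A + B = -6.
From a(1) = 8: -2A - B = 8.
Solving: A = -2, B = -4.
So a(n) = - 4 \left(-1\right)^{n} - 2 \left(-2\right)^{n}.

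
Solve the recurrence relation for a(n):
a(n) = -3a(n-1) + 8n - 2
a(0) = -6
First-order linear with linear forcing.
Homogeneous solution: a_h(n) = A·(-3)^n.
Try particular a_p(n) = pn + q. Substituting:
  pn + q = -3(p(n-1) + q) + 8n - 2.
Matching the n-coefficient: p = -3p + 8 ⇒ p = 2.
Matching constants: q = 3p - 3q - 2 ⇒ q = 1.
General: a(n) = A·(-3)^n + 2 n + 1.
Apply a(0) = -6: A + 1 = -6 ⇒ A = -7.
So a(n) = - 7 \left(-3\right)^{n} + 2 n + 1.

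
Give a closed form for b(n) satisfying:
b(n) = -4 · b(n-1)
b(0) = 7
Pure geometric recurrence with ratio -4.
By induction b(n) = b(0) · (-4)^n = 7 \left(-4\right)^{n}.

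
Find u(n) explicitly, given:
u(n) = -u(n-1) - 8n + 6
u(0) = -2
First-order linear with linear forcing.
Homogeneous solution: u_h(n) = A·(-1)^n.
Try particular u_p(n) = pn + q. Substituting:
  pn + q = -(p(n-1) + q) - 8n + 6.
Matching the n-coefficient: p = -p - 8 ⇒ p = -4.
Matching constants: q = p - q + 6 ⇒ q = 1.
General: u(n) = A·(-1)^n - 4 n + 1.
Apply u(0) = -2: A + 1 = -2 ⇒ A = -3.
So u(n) = - 3 \left(-1\right)^{n} - 4 n + 1.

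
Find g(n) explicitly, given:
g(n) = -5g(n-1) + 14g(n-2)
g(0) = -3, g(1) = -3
Characteristic equation: x² + 5x - 14 = 0, which factors as (x - (-7))(x - (2)) = 0.
Roots r₁ = -7, r₂ = 2 (distinct).
General solution: g(n) = A·(-7)^n + B·(2)^n.
From g(0) = -3: A + B = -3.
From g(1) = -3: -7A + 2B = -3.
Solving: A = - \frac{1}{3}, B = - \frac{8}{3}.
So g(n) = - \frac{\left(-7\right)^{n}}{3} - \frac{8 \cdot 2^{n}}{3}.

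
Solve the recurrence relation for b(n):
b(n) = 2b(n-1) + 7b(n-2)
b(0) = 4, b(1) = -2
Characteristic equation: x² - 2x - 7 = 0.
Discriminant Δ = (2)² + 4·(7) = 32.
Roots r₁,₂ = (2 ± √32)/2, so r₁ = 1 + 2 \sqrt{2}, r₂ = 1 - 2 \sqrt{2}.
General solution: b(n) = A·r₁^n + B·r₂^n.
From the initial conditions, A + B = 4 and r₁A + r₂B = -2.
Since r₁ - r₂ = √32: A = (-2 - (4)r₂)/√32 = 2 - \frac{3 \sqrt{2}}{4}, and B = 4 - A = \frac{3 \sqrt{2}}{4} + 2.
So b(n) = \left(2 - \frac{3 \sqrt{2}}{4}\right)\left(1 + 2 \sqrt{2}\right)^n + \left(\frac{3 \sqrt{2}}{4} + 2\right)\left(1 - 2 \sqrt{2}\right)^n.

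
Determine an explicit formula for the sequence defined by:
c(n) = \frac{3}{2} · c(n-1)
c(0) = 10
Pure geometric recurrence with ratio \frac{3}{2}.
By induction c(n) = c(0) · (\frac{3}{2})^n = 10 \left(\frac{3}{2}\right)^{n}.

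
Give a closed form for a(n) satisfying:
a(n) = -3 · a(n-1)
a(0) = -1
Pure geometric recurrence with ratio -3.
By induction a(n) = a(0) · (-3)^n = - \left(-3\right)^{n}.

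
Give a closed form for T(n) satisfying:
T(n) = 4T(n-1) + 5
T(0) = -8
First-order linear non-homogeneous.
Homogeneous solution: T_h(n) = A·(4)^n.
Try constant particular solution T_p = K: K = 4K + 5 ⇒ K = - \frac{5}{3}.
General: T(n) = A·(4)^n - \frac{5}{3}.
Apply T(0) = -8: A - \frac{5}{3} = -8 ⇒ A = - \frac{19}{3}.
So T(n) = - \frac{19 \cdot 4^{n}}{3} - \frac{5}{3}.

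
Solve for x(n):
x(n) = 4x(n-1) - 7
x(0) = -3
First-order linear non-homogeneous.
Homogeneous solution: x_h(n) = A·(4)^n.
Try constant particular solution x_p = K: K = 4K - 7 ⇒ K = \frac{7}{3}.
General: x(n) = A·(4)^n + \frac{7}{3}.
Apply x(0) = -3: A + \frac{7}{3} = -3 ⇒ A = - \frac{16}{3}.
So x(n) = \frac{7}{3} - \frac{16 \cdot 4^{n}}{3}.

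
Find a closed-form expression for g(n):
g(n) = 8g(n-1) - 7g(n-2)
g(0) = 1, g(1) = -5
Characteristic equation: x² - 8x + 7 = 0, which factors as (x - (1))(x - (7)) = 0.
Roots r₁ = 1, r₂ = 7 (distinct).
General solution: g(n) = A·(1)^n + B·(7)^n.
From g(0) = 1: A + B = 1.
From g(1) = -5: A + 7B = -5.
Solving: A = 2, B = -1.
So g(n) = 2 - 7^{n}.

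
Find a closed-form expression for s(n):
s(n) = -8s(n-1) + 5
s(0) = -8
First-order linear non-homogeneous.
Homogeneous solution: s_h(n) = A·(-8)^n.
Try constant particular solution s_p = K: K = -8K + 5 ⇒ K = \frac{5}{9}.
General: s(n) = A·(-8)^n + \frac{5}{9}.
Apply s(0) = -8: A + \frac{5}{9} = -8 ⇒ A = - \frac{77}{9}.
So s(n) = \frac{5}{9} - \frac{77 \left(-8\right)^{n}}{9}.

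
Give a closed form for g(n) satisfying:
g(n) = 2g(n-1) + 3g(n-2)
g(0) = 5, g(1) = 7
Characteristic equation: x² - 2x - 3 = 0, which factors as (x - (3))(x - (-1)) = 0.
Roots r₁ = 3, r₂ = -1 (distinct).
General solution: g(n) = A·(3)^n + B·(-1)^n.
From g(0) = 5: A + B = 5.
From g(1) = 7: 3A - B = 7.
Solving: A = 3, B = 2.
So g(n) = 2 \left(-1\right)^{n} + 3 \cdot 3^{n}.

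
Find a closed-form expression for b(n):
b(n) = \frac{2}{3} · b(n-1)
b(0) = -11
Pure geometric recurrence with ratio \frac{2}{3}.
By induction b(n) = b(0) · (\frac{2}{3})^n = - 11 \left(\frac{2}{3}\right)^{n}.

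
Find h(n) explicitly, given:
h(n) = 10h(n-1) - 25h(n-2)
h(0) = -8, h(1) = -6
Characteristic equation: x² - 10x + 25 = 0, which is (x - (5))².
Repeated root r = 5.
General solution: h(n) = (A + Bn)·(5)^n.
From h(0) = -8: A = -8.
From h(1) = -6: (A + B)·(5) = -6 ⇒ B = \frac{34}{5}.
So h(n) = \left(\frac{34 n}{5} - 8\right) \cdot (5)^n.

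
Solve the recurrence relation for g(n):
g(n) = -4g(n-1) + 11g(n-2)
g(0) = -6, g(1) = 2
Characteristic equation: x² + 4x - 11 = 0.
Discriminant Δ = (-4)² + 4·(11) = 60.
Roots r₁,₂ = (-4 ± √60)/2, so r₁ = -2 + \sqrt{15}, r₂ = - \sqrt{15} - 2.
General solution: g(n) = A·r₁^n + B·r₂^n.
From the initial conditions, A + B = -6 and r₁A + r₂B = 2.
Since r₁ - r₂ = √60: A = (2 - (-6)r₂)/√60 = -3 - \frac{\sqrt{15}}{3}, and B = -6 - A = -3 + \frac{\sqrt{15}}{3}.
So g(n) = \left(-3 - \frac{\sqrt{15}}{3}\right)\left(-2 + \sqrt{15}\right)^n + \left(-3 + \frac{\sqrt{15}}{3}\right)\left(- \sqrt{15} - 2\right)^n.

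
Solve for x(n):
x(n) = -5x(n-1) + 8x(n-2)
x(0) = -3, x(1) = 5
Characteristic equation: x² + 5x - 8 = 0.
Discriminant Δ = (-5)² + 4·(8) = 57.
Roots r₁,₂ = (-5 ± √57)/2, so r₁ = - \frac{5}{2} + \frac{\sqrt{57}}{2}, r₂ = - \frac{\sqrt{57}}{2} - \frac{5}{2}.
General solution: x(n) = A·r₁^n + B·r₂^n.
From the initial conditions, A + B = -3 and r₁A + r₂B = 5.
Since r₁ - r₂ = √57: A = (5 - (-3)r₂)/√57 = - \frac{3}{2} - \frac{5 \sqrt{57}}{114}, and B = -3 - A = - \frac{3}{2} + \frac{5 \sqrt{57}}{114}.
So x(n) = \left(- \frac{3}{2} - \frac{5 \sqrt{57}}{114}\right)\left(- \frac{5}{2} + \frac{\sqrt{57}}{2}\right)^n + \left(- \frac{3}{2} + \frac{5 \sqrt{57}}{114}\right)\left(- \frac{\sqrt{57}}{2} - \frac{5}{2}\right)^n.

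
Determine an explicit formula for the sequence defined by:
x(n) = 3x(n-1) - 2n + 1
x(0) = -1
First-order linear with linear forcing.
Homogeneous solution: x_h(n) = A·(3)^n.
Try particular x_p(n) = pn + q. Substituting:
  pn + q = 3(p(n-1) + q) - 2n + 1.
Matching the n-coefficient: p = 3p - 2 ⇒ p = 1.
Matching constants: q = -3p + 3q + 1 ⇒ q = 1.
General: x(n) = A·(3)^n + n + 1.
Apply x(0) = -1: A + 1 = -1 ⇒ A = -2.
So x(n) = - 2 \cdot 3^{n} + n + 1.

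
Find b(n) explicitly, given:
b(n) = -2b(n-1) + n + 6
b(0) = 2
First-order linear with linear forcing.
Homogeneous solution: b_h(n) = A·(-2)^n.
Try particular b_p(n) = pn + q. Substituting:
  pn + q = -2(p(n-1) + q) + n + 6.
Matching the n-coefficient: p = -2p + 1 ⇒ p = \frac{1}{3}.
Matching constants: q = 2p - 2q + 6 ⇒ q = \frac{20}{9}.
General: b(n) = A·(-2)^n + \frac{n}{3} + \frac{20}{9}.
Apply b(0) = 2: A + \frac{20}{9} = 2 ⇒ A = - \frac{2}{9}.
So b(n) = - \frac{2 \left(-2\right)^{n}}{9} + \frac{n}{3} + \frac{20}{9}.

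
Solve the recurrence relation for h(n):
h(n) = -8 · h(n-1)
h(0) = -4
Pure geometric recurrence with ratio -8.
By induction h(n) = h(0) · (-8)^n = - 4 \left(-8\right)^{n}.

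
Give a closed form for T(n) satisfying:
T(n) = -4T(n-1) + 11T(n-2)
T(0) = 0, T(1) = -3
Characteristic equation: x² + 4x - 11 = 0.
Discriminant Δ = (-4)² + 4·(11) = 60.
Roots r₁,₂ = (-4 ± √60)/2, so r₁ = -2 + \sqrt{15}, r₂ = - \sqrt{15} - 2.
General solution: T(n) = A·r₁^n + B·r₂^n.
From the initial conditions, A + B = 0 and r₁A + r₂B = -3.
Since r₁ - r₂ = √60: A = (-3 - (0)r₂)/√60 = - \frac{\sqrt{15}}{10}, and B = 0 - A = \frac{\sqrt{15}}{10}.
So T(n) = \left(- \frac{\sqrt{15}}{10}\right)\left(-2 + \sqrt{15}\right)^n + \left(\frac{\sqrt{15}}{10}\right)\left(- \sqrt{15} - 2\right)^n.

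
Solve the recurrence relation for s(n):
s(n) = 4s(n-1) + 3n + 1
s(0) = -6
First-order linear with linear forcing.
Homogeneous solution: s_h(n) = A·(4)^n.
Try particular s_p(n) = pn + q. Substituting:
  pn + q = 4(p(n-1) + q) + 3n + 1.
Matching the n-coefficient: p = 4p + 3 ⇒ p = -1.
Matching constants: q = -4p + 4q + 1 ⇒ q = - \frac{5}{3}.
General: s(n) = A·(4)^n - n - \frac{5}{3}.
Apply s(0) = -6: A - \frac{5}{3} = -6 ⇒ A = - \frac{13}{3}.
So s(n) = - \frac{13 \cdot 4^{n}}{3} - n - \frac{5}{3}.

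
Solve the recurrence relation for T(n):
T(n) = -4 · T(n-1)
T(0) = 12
Pure geometric recurrence with ratio -4.
By induction T(n) = T(0) · (-4)^n = 12 \left(-4\right)^{n}.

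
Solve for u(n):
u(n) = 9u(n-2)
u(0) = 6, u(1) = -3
Characteristic equation: x² - 9 = 0, which factors as (x - (-3))(x - (3)) = 0.
Roots r₁ = -3, r₂ = 3 (distinct).
General solution: u(n) = A·(-3)^n + B·(3)^n.
From u(0) = 6: A + B = 6.
From u(1) = -3: -3A + 3B = -3.
Solving: A = \frac{7}{2}, B = \frac{5}{2}.
So u(n) = \frac{7 \left(-3\right)^{n}}{2} + \frac{5 \cdot 3^{n}}{2}.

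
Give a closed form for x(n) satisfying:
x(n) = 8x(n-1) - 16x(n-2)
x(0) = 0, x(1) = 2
Characteristic equation: x² - 8x + 16 = 0, which is (x - (4))².
Repeated root r = 4.
General solution: x(n) = (A + Bn)·(4)^n.
From x(0) = 0: A = 0.
From x(1) = 2: (A + B)·(4) = 2 ⇒ B = \frac{1}{2}.
So x(n) = \left(\frac{n}{2}\right) \cdot (4)^n.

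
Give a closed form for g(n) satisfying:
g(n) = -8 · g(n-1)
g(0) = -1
Pure geometric recurrence with ratio -8.
By induction g(n) = g(0) · (-8)^n = - \left(-8\right)^{n}.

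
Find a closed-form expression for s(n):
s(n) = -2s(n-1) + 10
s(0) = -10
First-order linear non-homogeneous.
Homogeneous solution: s_h(n) = A·(-2)^n.
Try constant particular solution s_p = K: K = -2K + 10 ⇒ K = \frac{10}{3}.
General: s(n) = A·(-2)^n + \frac{10}{3}.
Apply s(0) = -10: A + \frac{10}{3} = -10 ⇒ A = - \frac{40}{3}.
So s(n) = \frac{10}{3} - \frac{40 \left(-2\right)^{n}}{3}.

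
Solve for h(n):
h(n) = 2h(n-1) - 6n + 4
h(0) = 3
First-order linear with linear forcing.
Homogeneous solution: h_h(n) = A·(2)^n.
Try particular h_p(n) = pn + q. Substituting:
  pn + q = 2(p(n-1) + q) - 6n + 4.
Matching the n-coefficient: p = 2p - 6 ⇒ p = 6.
Matching constants: q = -2p + 2q + 4 ⇒ q = 8.
General: h(n) = A·(2)^n + 6 n + 8.
Apply h(0) = 3: A + 8 = 3 ⇒ A = -5.
So h(n) = - 5 \cdot 2^{n} + 6 n + 8.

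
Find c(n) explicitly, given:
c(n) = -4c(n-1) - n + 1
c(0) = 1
First-order linear with linear forcing.
Homogeneous solution: c_h(n) = A·(-4)^n.
Try particular c_p(n) = pn + q. Substituting:
  pn + q = -4(p(n-1) + q) - n + 1.
Matching the n-coefficient: p = -4p - 1 ⇒ p = - \frac{1}{5}.
Matching constants: q = 4p - 4q + 1 ⇒ q = \frac{1}{25}.
General: c(n) = A·(-4)^n - \frac{n}{5} + \frac{1}{25}.
Apply c(0) = 1: A + \frac{1}{25} = 1 ⇒ A = \frac{24}{25}.
So c(n) = \frac{24 \left(-4\right)^{n}}{25} - \frac{n}{5} + \frac{1}{25}.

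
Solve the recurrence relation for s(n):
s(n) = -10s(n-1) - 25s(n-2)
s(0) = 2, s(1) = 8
Characteristic equation: x² + 10x + 25 = 0, which is (x - (-5))².
Repeated root r = -5.
General solution: s(n) = (A + Bn)·(-5)^n.
From s(0) = 2: A = 2.
From s(1) = 8: (A + B)·(-5) = 8 ⇒ B = - \frac{18}{5}.
So s(n) = \left(2 - \frac{18 n}{5}\right) \cdot (-5)^n.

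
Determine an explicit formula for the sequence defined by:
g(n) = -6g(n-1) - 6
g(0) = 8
First-order linear non-homogeneous.
Homogeneous solution: g_h(n) = A·(-6)^n.
Try constant particular solution g_p = K: K = -6K - 6 ⇒ K = - \frac{6}{7}.
General: g(n) = A·(-6)^n - \frac{6}{7}.
Apply g(0) = 8: A - \frac{6}{7} = 8 ⇒ A = \frac{62}{7}.
So g(n) = \frac{62 \left(-6\right)^{n}}{7} - \frac{6}{7}.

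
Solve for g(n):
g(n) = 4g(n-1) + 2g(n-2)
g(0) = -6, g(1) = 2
Characteristic equation: x² - 4x - 2 = 0.
Discriminant Δ = (4)² + 4·(2) = 24.
Roots r₁,₂ = (4 ± √24)/2, so r₁ = 2 + \sqrt{6}, r₂ = 2 - \sqrt{6}.
General solution: g(n) = A·r₁^n + B·r₂^n.
From the initial conditions, A + B = -6 and r₁A + r₂B = 2.
Since r₁ - r₂ = √24: A = (2 - (-6)r₂)/√24 = -3 + \frac{7 \sqrt{6}}{6}, and B = -6 - A = -3 - \frac{7 \sqrt{6}}{6}.
So g(n) = \left(-3 + \frac{7 \sqrt{6}}{6}\right)\left(2 + \sqrt{6}\right)^n + \left(-3 - \frac{7 \sqrt{6}}{6}\right)\left(2 - \sqrt{6}\right)^n.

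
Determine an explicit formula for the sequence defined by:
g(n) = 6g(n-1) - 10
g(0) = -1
First-order linear non-homogeneous.
Homogeneous solution: g_h(n) = A·(6)^n.
Try constant particular solution g_p = K: K = 6K - 10 ⇒ K = 2.
General: g(n) = A·(6)^n + 2.
Apply g(0) = -1: A + 2 = -1 ⇒ A = -3.
So g(n) = 2 - 3 \cdot 6^{n}.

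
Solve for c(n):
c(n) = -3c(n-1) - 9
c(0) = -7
First-order linear non-homogeneous.
Homogeneous solution: c_h(n) = A·(-3)^n.
Try constant particular solution c_p = K: K = -3K - 9 ⇒ K = - \frac{9}{4}.
General: c(n) = A·(-3)^n - \frac{9}{4}.
Apply c(0) = -7: A - \frac{9}{4} = -7 ⇒ A = - \frac{19}{4}.
So c(n) = - \frac{19 \left(-3\right)^{n}}{4} - \frac{9}{4}.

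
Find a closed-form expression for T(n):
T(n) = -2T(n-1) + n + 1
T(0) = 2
First-order linear with linear forcing.
Homogeneous solution: T_h(n) = A·(-2)^n.
Try particular T_p(n) = pn + q. Substituting:
  pn + q = -2(p(n-1) + q) + n + 1.
Matching the n-coefficient: p = -2p + 1 ⇒ p = \frac{1}{3}.
Matching constants: q = 2p - 2q + 1 ⇒ q = \frac{5}{9}.
General: T(n) = A·(-2)^n + \frac{n}{3} + \frac{5}{9}.
Apply T(0) = 2: A + \frac{5}{9} = 2 ⇒ A = \frac{13}{9}.
So T(n) = \frac{13 \left(-2\right)^{n}}{9} + \frac{n}{3} + \frac{5}{9}.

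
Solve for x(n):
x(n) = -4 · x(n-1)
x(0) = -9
Pure geometric recurrence with ratio -4.
By induction x(n) = x(0) · (-4)^n = - 9 \left(-4\right)^{n}.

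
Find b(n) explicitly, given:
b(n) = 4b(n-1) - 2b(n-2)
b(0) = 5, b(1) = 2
Characteristic equation: x² - 4x + 2 = 0.
Discriminant Δ = (4)² + 4·(-2) = 8.
Roots r₁,₂ = (4 ± √8)/2, so r₁ = \sqrt{2} + 2, r₂ = 2 - \sqrt{2}.
General solution: b(n) = A·r₁^n + B·r₂^n.
From the initial conditions, A + B = 5 and r₁A + r₂B = 2.
Since r₁ - r₂ = √8: A = (2 - (5)r₂)/√8 = \frac{5}{2} - 2 \sqrt{2}, and B = 5 - A = \frac{5}{2} + 2 \sqrt{2}.
So b(n) = \left(\frac{5}{2} - 2 \sqrt{2}\right)\left(\sqrt{2} + 2\right)^n + \left(\frac{5}{2} + 2 \sqrt{2}\right)\left(2 - \sqrt{2}\right)^n.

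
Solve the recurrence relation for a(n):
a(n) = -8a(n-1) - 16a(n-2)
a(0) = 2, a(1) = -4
Characteristic equation: x² + 8x + 16 = 0, which is (x - (-4))².
Repeated root r = -4.
General solution: a(n) = (A + Bn)·(-4)^n.
From a(0) = 2: A = 2.
From a(1) = -4: (A + B)·(-4) = -4 ⇒ B = -1.
So a(n) = \left(2 - n\right) \cdot (-4)^n.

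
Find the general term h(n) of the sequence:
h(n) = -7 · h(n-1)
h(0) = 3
Pure geometric recurrence with ratio -7.
By induction h(n) = h(0) · (-7)^n = 3 \left(-7\right)^{n}.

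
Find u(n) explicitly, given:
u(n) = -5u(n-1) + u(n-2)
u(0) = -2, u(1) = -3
Characteristic equation: x² + 5x - 1 = 0.
Discriminant Δ = (-5)² + 4·(1) = 29.
Roots r₁,₂ = (-5 ± √29)/2, so r₁ = - \frac{5}{2} + \frac{\sqrt{29}}{2}, r₂ = - \frac{\sqrt{29}}{2} - \frac{5}{2}.
General solution: u(n) = A·r₁^n + B·r₂^n.
From the initial conditions, A + B = -2 and r₁A + r₂B = -3.
Since r₁ - r₂ = √29: A = (-3 - (-2)r₂)/√29 = - \frac{8 \sqrt{29}}{29} - 1, and B = -2 - A = -1 + \frac{8 \sqrt{29}}{29}.
So u(n) = \left(- \frac{8 \sqrt{29}}{29} - 1\right)\left(- \frac{5}{2} + \frac{\sqrt{29}}{2}\right)^n + \left(-1 + \frac{8 \sqrt{29}}{29}\right)\left(- \frac{\sqrt{29}}{2} - \frac{5}{2}\right)^n.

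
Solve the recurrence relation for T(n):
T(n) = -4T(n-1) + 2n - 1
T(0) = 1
First-order linear with linear forcing.
Homogeneous solution: T_h(n) = A·(-4)^n.
Try particular T_p(n) = pn + q. Substituting:
  pn + q = -4(p(n-1) + q) + 2n - 1.
Matching the n-coefficient: p = -4p + 2 ⇒ p = \frac{2}{5}.
Matching constants: q = 4p - 4q - 1 ⇒ q = \frac{3}{25}.
General: T(n) = A·(-4)^n + \frac{2 n}{5} + \frac{3}{25}.
Apply T(0) = 1: A + \frac{3}{25} = 1 ⇒ A = \frac{22}{25}.
So T(n) = \frac{22 \left(-4\right)^{n}}{25} + \frac{2 n}{5} + \frac{3}{25}.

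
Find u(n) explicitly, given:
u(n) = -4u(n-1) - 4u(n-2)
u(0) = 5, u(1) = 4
Characteristic equation: x² + 4x + 4 = 0, which is (x - (-2))².
Repeated root r = -2.
General solution: u(n) = (A + Bn)·(-2)^n.
From u(0) = 5: A = 5.
From u(1) = 4: (A + B)·(-2) = 4 ⇒ B = -7.
So u(n) = \left(5 - 7 n\right) \cdot (-2)^n.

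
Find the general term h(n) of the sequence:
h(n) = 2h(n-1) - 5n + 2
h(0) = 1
First-order linear with linear forcing.
Homogeneous solution: h_h(n) = A·(2)^n.
Try particular h_p(n) = pn + q. Substituting:
  pn + q = 2(p(n-1) + q) - 5n + 2.
Matching the n-coefficient: p = 2p - 5 ⇒ p = 5.
Matching constants: q = -2p + 2q + 2 ⇒ q = 8.
General: h(n) = A·(2)^n + 5 n + 8.
Apply h(0) = 1: A + 8 = 1 ⇒ A = -7.
So h(n) = - 7 \cdot 2^{n} + 5 n + 8.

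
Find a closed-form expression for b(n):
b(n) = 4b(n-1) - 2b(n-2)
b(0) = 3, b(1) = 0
Characteristic equation: x² - 4x + 2 = 0.
Discriminant Δ = (4)² + 4·(-2) = 8.
Roots r₁,₂ = (4 ± √8)/2, so r₁ = \sqrt{2} + 2, r₂ = 2 - \sqrt{2}.
General solution: b(n) = A·r₁^n + B·r₂^n.
From the initial conditions, A + B = 3 and r₁A + r₂B = 0.
Since r₁ - r₂ = √8: A = (0 - (3)r₂)/√8 = \frac{3}{2} - \frac{3 \sqrt{2}}{2}, and B = 3 - A = \frac{3}{2} + \frac{3 \sqrt{2}}{2}.
So b(n) = \left(\frac{3}{2} - \frac{3 \sqrt{2}}{2}\right)\left(\sqrt{2} + 2\right)^n + \left(\frac{3}{2} + \frac{3 \sqrt{2}}{2}\right)\left(2 - \sqrt{2}\right)^n.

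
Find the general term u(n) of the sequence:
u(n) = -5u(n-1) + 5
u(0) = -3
First-order linear non-homogeneous.
Homogeneous solution: u_h(n) = A·(-5)^n.
Try constant particular solution u_p = K: K = -5K + 5 ⇒ K = \frac{5}{6}.
General: u(n) = A·(-5)^n + \frac{5}{6}.
Apply u(0) = -3: A + \frac{5}{6} = -3 ⇒ A = - \frac{23}{6}.
So u(n) = \frac{5}{6} - \frac{23 \left(-5\right)^{n}}{6}.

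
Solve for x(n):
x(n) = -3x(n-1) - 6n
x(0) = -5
First-order linear with linear forcing.
Homogeneous solution: x_h(n) = A·(-3)^n.
Try particular x_p(n) = pn + q. Substituting:
  pn + q = -3(p(n-1) + q) - 6n.
Matching the n-coefficient: p = -3p - 6 ⇒ p = - \frac{3}{2}.
Matching constants: q = 3p - 3q ⇒ q = - \frac{9}{8}.
General: x(n) = A·(-3)^n - \frac{3 n}{2} - \frac{9}{8}.
Apply x(0) = -5: A - \frac{9}{8} = -5 ⇒ A = - \frac{31}{8}.
So x(n) = - \frac{31 \left(-3\right)^{n}}{8} - \frac{3 n}{2} - \frac{9}{8}.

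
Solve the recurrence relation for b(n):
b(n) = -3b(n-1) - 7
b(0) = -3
First-order linear non-homogeneous.
Homogeneous solution: b_h(n) = A·(-3)^n.
Try constant particular solution b_p = K: K = -3K - 7 ⇒ K = - \frac{7}{4}.
General: b(n) = A·(-3)^n - \frac{7}{4}.
Apply b(0) = -3: A - \frac{7}{4} = -3 ⇒ A = - \frac{5}{4}.
So b(n) = - \frac{5 \left(-3\right)^{n}}{4} - \frac{7}{4}.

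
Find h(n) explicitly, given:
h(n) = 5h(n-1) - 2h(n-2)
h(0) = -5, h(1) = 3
Characteristic equation: x² - 5x + 2 = 0.
Discriminant Δ = (5)² + 4·(-2) = 17.
Roots r₁,₂ = (5 ± √17)/2, so r₁ = \frac{\sqrt{17}}{2} + \frac{5}{2}, r₂ = \frac{5}{2} - \frac{\sqrt{17}}{2}.
General solution: h(n) = A·r₁^n + B·r₂^n.
From the initial conditions, A + B = -5 and r₁A + r₂B = 3.
Since r₁ - r₂ = √17: A = (3 - (-5)r₂)/√17 = - \frac{5}{2} + \frac{31 \sqrt{17}}{34}, and B = -5 - A = - \frac{31 \sqrt{17}}{34} - \frac{5}{2}.
So h(n) = \left(- \frac{5}{2} + \frac{31 \sqrt{17}}{34}\right)\left(\frac{\sqrt{17}}{2} + \frac{5}{2}\right)^n + \left(- \frac{31 \sqrt{17}}{34} - \frac{5}{2}\right)\left(\frac{5}{2} - \frac{\sqrt{17}}{2}\right)^n.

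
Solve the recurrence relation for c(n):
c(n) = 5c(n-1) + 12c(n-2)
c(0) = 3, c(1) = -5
Characteristic equation: x² - 5x - 12 = 0.
Discriminant Δ = (5)² + 4·(12) = 73.
Roots r₁,₂ = (5 ± √73)/2, so r₁ = \frac{5}{2} + \frac{\sqrt{73}}{2}, r₂ = \frac{5}{2} - \frac{\sqrt{73}}{2}.
General solution: c(n) = A·r₁^n + B·r₂^n.
From the initial conditions, A + B = 3 and r₁A + r₂B = -5.
Since r₁ - r₂ = √73: A = (-5 - (3)r₂)/√73 = \frac{3}{2} - \frac{25 \sqrt{73}}{146}, and B = 3 - A = \frac{25 \sqrt{73}}{146} + \frac{3}{2}.
So c(n) = \left(\frac{3}{2} - \frac{25 \sqrt{73}}{146}\right)\left(\frac{5}{2} + \frac{\sqrt{73}}{2}\right)^n + \left(\frac{25 \sqrt{73}}{146} + \frac{3}{2}\right)\left(\frac{5}{2} - \frac{\sqrt{73}}{2}\right)^n.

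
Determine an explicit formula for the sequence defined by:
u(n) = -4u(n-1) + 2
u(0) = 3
First-order linear non-homogeneous.
Homogeneous solution: u_h(n) = A·(-4)^n.
Try constant particular solution u_p = K: K = -4K + 2 ⇒ K = \frac{2}{5}.
General: u(n) = A·(-4)^n + \frac{2}{5}.
Apply u(0) = 3: A + \frac{2}{5} = 3 ⇒ A = \frac{13}{5}.
So u(n) = \frac{13 \left(-4\right)^{n}}{5} + \frac{2}{5}.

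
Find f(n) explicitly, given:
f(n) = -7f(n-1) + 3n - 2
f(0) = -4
First-order linear with linear forcing.
Homogeneous solution: f_h(n) = A·(-7)^n.
Try particular f_p(n) = pn + q. Substituting:
  pn + q = -7(p(n-1) + q) + 3n - 2.
Matching the n-coefficient: p = -7p + 3 ⇒ p = \frac{3}{8}.
Matching constants: q = 7p - 7q - 2 ⇒ q = \frac{5}{64}.
General: f(n) = A·(-7)^n + \frac{3 n}{8} + \frac{5}{64}.
Apply f(0) = -4: A + \frac{5}{64} = -4 ⇒ A = - \frac{261}{64}.
So f(n) = - \frac{261 \left(-7\right)^{n}}{64} + \frac{3 n}{8} + \frac{5}{64}.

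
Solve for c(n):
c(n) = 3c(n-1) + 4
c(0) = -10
First-order linear non-homogeneous.
Homogeneous solution: c_h(n) = A·(3)^n.
Try constant particular solution c_p = K: K = 3K + 4 ⇒ K = -2.
General: c(n) = A·(3)^n - 2.
Apply c(0) = -10: A - 2 = -10 ⇒ A = -8.
So c(n) = - 8 \cdot 3^{n} - 2.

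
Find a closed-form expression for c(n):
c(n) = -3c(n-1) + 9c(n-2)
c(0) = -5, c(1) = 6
Characteristic equation: x² + 3x - 9 = 0.
Discriminant Δ = (-3)² + 4·(9) = 45.
Roots r₁,₂ = (-3 ± √45)/2, so r₁ = - \frac{3}{2} + \frac{3 \sqrt{5}}{2}, r₂ = - \frac{3 \sqrt{5}}{2} - \frac{3}{2}.
General solution: c(n) = A·r₁^n + B·r₂^n.
From the initial conditions, A + B = -5 and r₁A + r₂B = 6.
Since r₁ - r₂ = √45: A = (6 - (-5)r₂)/√45 = - \frac{5}{2} - \frac{\sqrt{5}}{10}, and B = -5 - A = - \frac{5}{2} + \frac{\sqrt{5}}{10}.
So c(n) = \left(- \frac{5}{2} - \frac{\sqrt{5}}{10}\right)\left(- \frac{3}{2} + \frac{3 \sqrt{5}}{2}\right)^n + \left(- \frac{5}{2} + \frac{\sqrt{5}}{10}\right)\left(- \frac{3 \sqrt{5}}{2} - \frac{3}{2}\right)^n.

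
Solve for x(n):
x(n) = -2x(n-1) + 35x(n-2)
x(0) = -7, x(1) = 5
Characteristic equation: x² + 2x - 35 = 0, which factors as (x - (-7))(x - (5)) = 0.
Roots r₁ = -7, r₂ = 5 (distinct).
General solution: x(n) = A·(-7)^n + B·(5)^n.
From x(0) = -7: A + B = -7.
From x(1) = 5: -7A + 5B = 5.
Solving: A = - \frac{10}{3}, B = - \frac{11}{3}.
So x(n) = - \frac{10 \left(-7\right)^{n}}{3} - \frac{11 \cdot 5^{n}}{3}.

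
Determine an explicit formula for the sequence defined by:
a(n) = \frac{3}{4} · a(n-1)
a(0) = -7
Pure geometric recurrence with ratio \frac{3}{4}.
By induction a(n) = a(0) · (\frac{3}{4})^n = - 7 \left(\frac{3}{4}\right)^{n}.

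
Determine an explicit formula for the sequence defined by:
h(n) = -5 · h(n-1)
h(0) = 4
Pure geometric recurrence with ratio -5.
By induction h(n) = h(0) · (-5)^n = 4 \left(-5\right)^{n}.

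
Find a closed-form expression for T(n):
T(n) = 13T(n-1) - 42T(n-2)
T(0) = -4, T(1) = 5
Characteristic equation: x² - 13x + 42 = 0, which factors as (x - (6))(x - (7)) = 0.
Roots r₁ = 6, r₂ = 7 (distinct).
General solution: T(n) = A·(6)^n + B·(7)^n.
From T(0) = -4: A + B = -4.
From T(1) = 5: 6A + 7B = 5.
Solving: A = -33, B = 29.
So T(n) = - 33 \cdot 6^{n} + 29 \cdot 7^{n}.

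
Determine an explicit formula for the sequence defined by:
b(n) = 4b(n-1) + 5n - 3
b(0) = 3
First-order linear with linear forcing.
Homogeneous solution: b_h(n) = A·(4)^n.
Try particular b_p(n) = pn + q. Substituting:
  pn + q = 4(p(n-1) + q) + 5n - 3.
Matching the n-coefficient: p = 4p + 5 ⇒ p = - \frac{5}{3}.
Matching constants: q = -4p + 4q - 3 ⇒ q = - \frac{11}{9}.
General: b(n) = A·(4)^n - \frac{5 n}{3} - \frac{11}{9}.
Apply b(0) = 3: A - \frac{11}{9} = 3 ⇒ A = \frac{38}{9}.
So b(n) = \frac{38 \cdot 4^{n}}{9} - \frac{5 n}{3} - \frac{11}{9}.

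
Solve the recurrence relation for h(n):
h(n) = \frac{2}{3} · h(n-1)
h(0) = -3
Pure geometric recurrence with ratio \frac{2}{3}.
By induction h(n) = h(0) · (\frac{2}{3})^n = - 3 \left(\frac{2}{3}\right)^{n}.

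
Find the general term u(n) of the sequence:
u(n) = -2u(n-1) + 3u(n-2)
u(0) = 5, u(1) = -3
Characteristic equation: x² + 2x - 3 = 0, which factors as (x - (-3))(x - (1)) = 0.
Roots r₁ = -3, r₂ = 1 (distinct).
General solution: u(n) = A·(-3)^n + B·(1)^n.
From u(0) = 5: A + B = 5.
From u(1) = -3: -3A + B = -3.
Solving: A = 2, B = 3.
So u(n) = 2 \left(-3\right)^{n} + 3.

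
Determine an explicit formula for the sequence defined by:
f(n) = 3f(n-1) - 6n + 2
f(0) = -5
First-order linear with linear forcing.
Homogeneous solution: f_h(n) = A·(3)^n.
Try particular f_p(n) = pn + q. Substituting:
  pn + q = 3(p(n-1) + q) - 6n + 2.
Matching the n-coefficient: p = 3p - 6 ⇒ p = 3.
Matching constants: q = -3p + 3q + 2 ⇒ q = \frac{7}{2}.
General: f(n) = A·(3)^n + 3 n + \frac{7}{2}.
Apply f(0) = -5: A + \frac{7}{2} = -5 ⇒ A = - \frac{17}{2}.
So f(n) = - \frac{17 \cdot 3^{n}}{2} + 3 n + \frac{7}{2}.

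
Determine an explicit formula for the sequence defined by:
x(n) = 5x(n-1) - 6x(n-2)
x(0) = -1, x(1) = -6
Characteristic equation: x² - 5x + 6 = 0, which factors as (x - (3))(x - (2)) = 0.
Roots r₁ = 3, r₂ = 2 (distinct).
General solution: x(n) = A·(3)^n + B·(2)^n.
From x(0) = -1: A + B = -1.
From x(1) = -6: 3A + 2B = -6.
Solving: A = -4, B = 3.
So x(n) = 3 \cdot 2^{n} - 4 \cdot 3^{n}.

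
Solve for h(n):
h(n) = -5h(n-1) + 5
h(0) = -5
First-order linear non-homogeneous.
Homogeneous solution: h_h(n) = A·(-5)^n.
Try constant particular solution h_p = K: K = -5K + 5 ⇒ K = \frac{5}{6}.
General: h(n) = A·(-5)^n + \frac{5}{6}.
Apply h(0) = -5: A + \frac{5}{6} = -5 ⇒ A = - \frac{35}{6}.
So h(n) = \frac{5}{6} - \frac{35 \left(-5\right)^{n}}{6}.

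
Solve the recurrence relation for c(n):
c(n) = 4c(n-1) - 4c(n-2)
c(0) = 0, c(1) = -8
Characteristic equation: x² - 4x + 4 = 0, which is (x - (2))².
Repeated root r = 2.
General solution: c(n) = (A + Bn)·(2)^n.
From c(0) = 0: A = 0.
From c(1) = -8: (A + B)·(2) = -8 ⇒ B = -4.
So c(n) = \left(- 4 n\right) \cdot (2)^n.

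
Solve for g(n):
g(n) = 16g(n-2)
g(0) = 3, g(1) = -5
Characteristic equation: x² - 16 = 0, which factors as (x - (-4))(x - (4)) = 0.
Roots r₁ = -4, r₂ = 4 (distinct).
General solution: g(n) = A·(-4)^n + B·(4)^n.
From g(0) = 3: A + B = 3.
From g(1) = -5: -4A + 4B = -5.
Solving: A = \frac{17}{8}, B = \frac{7}{8}.
So g(n) = \frac{17 \left(-4\right)^{n}}{8} + \frac{7 \cdot 4^{n}}{8}.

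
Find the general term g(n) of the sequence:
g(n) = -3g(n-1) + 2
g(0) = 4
First-order linear non-homogeneous.
Homogeneous solution: g_h(n) = A·(-3)^n.
Try constant particular solution g_p = K: K = -3K + 2 ⇒ K = \frac{1}{2}.
General: g(n) = A·(-3)^n + \frac{1}{2}.
Apply g(0) = 4: A + \frac{1}{2} = 4 ⇒ A = \frac{7}{2}.
So g(n) = \frac{7 \left(-3\right)^{n}}{2} + \frac{1}{2}.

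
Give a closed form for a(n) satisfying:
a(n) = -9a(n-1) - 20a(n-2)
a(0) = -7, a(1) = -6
Characteristic equation: x² + 9x + 20 = 0, which factors as (x - (-5))(x - (-4)) = 0.
Roots r₁ = -5, r₂ = -4 (distinct).
General solution: a(n) = A·(-5)^n + B·(-4)^n.
From a(0) = -7: A + B = -7.
From a(1) = -6: -5A - 4B = -6.
Solving: A = 34, B = -41.
So a(n) = - 41 \left(-4\right)^{n} + 34 \left(-5\right)^{n}.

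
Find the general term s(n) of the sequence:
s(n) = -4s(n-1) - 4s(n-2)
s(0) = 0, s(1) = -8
Characteristic equation: x² + 4x + 4 = 0, which is (x - (-2))².
Repeated root r = -2.
General solution: s(n) = (A + Bn)·(-2)^n.
From s(0) = 0: A = 0.
From s(1) = -8: (A + B)·(-2) = -8 ⇒ B = 4.
So s(n) = \left(4 n\right) \cdot (-2)^n.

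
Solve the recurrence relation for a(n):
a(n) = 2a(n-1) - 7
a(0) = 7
First-order linear non-homogeneous.
Homogeneous solution: a_h(n) = A·(2)^n.
Try constant particular solution a_p = K: K = 2K - 7 ⇒ K = 7.
General: a(n) = A·(2)^n + 7.
Apply a(0) = 7: A + 7 = 7 ⇒ A = 0.
So a(n) = 7.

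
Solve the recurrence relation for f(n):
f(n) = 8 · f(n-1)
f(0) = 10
Pure geometric recurrence with ratio 8.
By induction f(n) = f(0) · (8)^n = 10 \cdot 8^{n}.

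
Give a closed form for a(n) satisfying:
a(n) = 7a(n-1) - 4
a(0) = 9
First-order linear non-homogeneous.
Homogeneous solution: a_h(n) = A·(7)^n.
Try constant particular solution a_p = K: K = 7K - 4 ⇒ K = \frac{2}{3}.
General: a(n) = A·(7)^n + \frac{2}{3}.
Apply a(0) = 9: A + \frac{2}{3} = 9 ⇒ A = \frac{25}{3}.
So a(n) = \frac{25 \cdot 7^{n}}{3} + \frac{2}{3}.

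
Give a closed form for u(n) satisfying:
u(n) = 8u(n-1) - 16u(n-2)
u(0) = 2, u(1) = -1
Characteristic equation: x² - 8x + 16 = 0, which is (x - (4))².
Repeated root r = 4.
General solution: u(n) = (A + Bn)·(4)^n.
From u(0) = 2: A = 2.
From u(1) = -1: (A + B)·(4) = -1 ⇒ B = - \frac{9}{4}.
So u(n) = \left(2 - \frac{9 n}{4}\right) \cdot (4)^n.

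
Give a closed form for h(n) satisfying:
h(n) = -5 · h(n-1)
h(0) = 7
Pure geometric recurrence with ratio -5.
By induction h(n) = h(0) · (-5)^n = 7 \left(-5\right)^{n}.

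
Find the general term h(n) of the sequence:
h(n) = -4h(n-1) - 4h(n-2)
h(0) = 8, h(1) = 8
Characteristic equation: x² + 4x + 4 = 0, which is (x - (-2))².
Repeated root r = -2.
General solution: h(n) = (A + Bn)·(-2)^n.
From h(0) = 8: A = 8.
From h(1) = 8: (A + B)·(-2) = 8 ⇒ B = -12.
So h(n) = \left(8 - 12 n\right) \cdot (-2)^n.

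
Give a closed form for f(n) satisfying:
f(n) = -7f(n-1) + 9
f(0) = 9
First-order linear non-homogeneous.
Homogeneous solution: f_h(n) = A·(-7)^n.
Try constant particular solution f_p = K: K = -7K + 9 ⇒ K = \frac{9}{8}.
General: f(n) = A·(-7)^n + \frac{9}{8}.
Apply f(0) = 9: A + \frac{9}{8} = 9 ⇒ A = \frac{63}{8}.
So f(n) = \frac{63 \left(-7\right)^{n}}{8} + \frac{9}{8}.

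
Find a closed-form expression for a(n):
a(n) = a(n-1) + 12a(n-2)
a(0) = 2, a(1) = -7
Characteristic equation: x² - x - 12 = 0, which factors as (x - (-3))(x - (4)) = 0.
Roots r₁ = -3, r₂ = 4 (distinct).
General solution: a(n) = A·(-3)^n + B·(4)^n.
From a(0) = 2: A + B = 2.
From a(1) = -7: -3A + 4B = -7.
Solving: A = \frac{15}{7}, B = - \frac{1}{7}.
So a(n) = \frac{15 \left(-3\right)^{n}}{7} - \frac{4^{n}}{7}.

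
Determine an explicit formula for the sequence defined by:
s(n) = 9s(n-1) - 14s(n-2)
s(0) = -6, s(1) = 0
Characteristic equation: x² - 9x + 14 = 0, which factors as (x - (2))(x - (7)) = 0.
Roots r₁ = 2, r₂ = 7 (distinct).
General solution: s(n) = A·(2)^n + B·(7)^n.
From s(0) = -6: A + B = -6.
From s(1) = 0: 2A + 7B = 0.
Solving: A = - \frac{42}{5}, B = \frac{12}{5}.
So s(n) = - \frac{42 \cdot 2^{n}}{5} + \frac{12 \cdot 7^{n}}{5}.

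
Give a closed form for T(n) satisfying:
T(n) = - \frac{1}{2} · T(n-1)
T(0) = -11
Pure geometric recurrence with ratio - \frac{1}{2}.
By induction T(n) = T(0) · (- \frac{1}{2})^n = - 11 \left(- \frac{1}{2}\right)^{n}.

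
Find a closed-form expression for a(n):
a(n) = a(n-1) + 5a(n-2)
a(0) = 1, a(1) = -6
Characteristic equation: x² - x - 5 = 0.
Discriminant Δ = (1)² + 4·(5) = 21.
Roots r₁,₂ = (1 ± √21)/2, so r₁ = \frac{1}{2} + \frac{\sqrt{21}}{2}, r₂ = \frac{1}{2} - \frac{\sqrt{21}}{2}.
General solution: a(n) = A·r₁^n + B·r₂^n.
From the initial conditions, A + B = 1 and r₁A + r₂B = -6.
Since r₁ - r₂ = √21: A = (-6 - (1)r₂)/√21 = \frac{1}{2} - \frac{13 \sqrt{21}}{42}, and B = 1 - A = \frac{1}{2} + \frac{13 \sqrt{21}}{42}.
So a(n) = \left(\frac{1}{2} - \frac{13 \sqrt{21}}{42}\right)\left(\frac{1}{2} + \frac{\sqrt{21}}{2}\right)^n + \left(\frac{1}{2} + \frac{13 \sqrt{21}}{42}\right)\left(\frac{1}{2} - \frac{\sqrt{21}}{2}\right)^n.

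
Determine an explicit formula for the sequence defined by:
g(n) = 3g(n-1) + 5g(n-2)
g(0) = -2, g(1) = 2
Characteristic equation: x² - 3x - 5 = 0.
Discriminant Δ = (3)² + 4·(5) = 29.
Roots r₁,₂ = (3 ± √29)/2, so r₁ = \frac{3}{2} + \frac{\sqrt{29}}{2}, r₂ = \frac{3}{2} - \frac{\sqrt{29}}{2}.
General solution: g(n) = A·r₁^n + B·r₂^n.
From the initial conditions, A + B = -2 and r₁A + r₂B = 2.
Since r₁ - r₂ = √29: A = (2 - (-2)r₂)/√29 = -1 + \frac{5 \sqrt{29}}{29}, and B = -2 - A = -1 - \frac{5 \sqrt{29}}{29}.
So g(n) = \left(-1 + \frac{5 \sqrt{29}}{29}\right)\left(\frac{3}{2} + \frac{\sqrt{29}}{2}\right)^n + \left(-1 - \frac{5 \sqrt{29}}{29}\right)\left(\frac{3}{2} - \frac{\sqrt{29}}{2}\right)^n.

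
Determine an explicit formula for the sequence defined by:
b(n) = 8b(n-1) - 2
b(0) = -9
First-order linear non-homogeneous.
Homogeneous solution: b_h(n) = A·(8)^n.
Try constant particular solution b_p = K: K = 8K - 2 ⇒ K = \frac{2}{7}.
General: b(n) = A·(8)^n + \frac{2}{7}.
Apply b(0) = -9: A + \frac{2}{7} = -9 ⇒ A = - \frac{65}{7}.
So b(n) = \frac{2}{7} - \frac{65 \cdot 8^{n}}{7}.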